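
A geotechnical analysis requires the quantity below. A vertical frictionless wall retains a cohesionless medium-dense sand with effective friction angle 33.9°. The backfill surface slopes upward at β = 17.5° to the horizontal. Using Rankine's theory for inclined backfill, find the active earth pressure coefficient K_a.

0.324

K_a = cos β · (cos β − √(cos²β − cos²φ)) / (cos β + √(cos²β − cos²φ)).
cos β = 0.9537, cos φ = 0.8300, √(cos²β − cos²φ) = 0.4697.
K_a = 0.9537 × (0.9537 − 0.4697)/(0.9537 + 0.4697) = 0.3243.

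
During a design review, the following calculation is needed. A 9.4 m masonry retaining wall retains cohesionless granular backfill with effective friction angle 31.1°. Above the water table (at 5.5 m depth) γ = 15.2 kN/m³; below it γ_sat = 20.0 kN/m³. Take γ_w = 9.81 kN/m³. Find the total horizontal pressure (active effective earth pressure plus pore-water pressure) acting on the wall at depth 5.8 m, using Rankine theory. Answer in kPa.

30.6 kPa

K_a = (1 − sin φ)/(1 + sin φ) = 0.3188.
γ' = 20.0 − 9.81 = 10.19 kN/m³.
Effective vertical stress at 5.8 m: σ'_v = 15.2×5.5 + 10.19×0.300 = 86.66 kPa.
σ'_h = K_a σ'_v = 0.3188 × 86.66 = 27.63 kPa; u = γ_w × 0.300 = 2.943 kPa.
Total σ_h = 27.63 + 2.943 = 30.57 kPa.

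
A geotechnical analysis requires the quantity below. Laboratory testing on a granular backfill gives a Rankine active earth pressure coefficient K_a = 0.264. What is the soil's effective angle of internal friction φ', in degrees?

35.6°

K_a = tan²(45° − φ/2) ⇒ 45° − φ/2 = arctan(√0.264) = 27.19°.
φ = 2(45° − 27.19°) = 35.61°.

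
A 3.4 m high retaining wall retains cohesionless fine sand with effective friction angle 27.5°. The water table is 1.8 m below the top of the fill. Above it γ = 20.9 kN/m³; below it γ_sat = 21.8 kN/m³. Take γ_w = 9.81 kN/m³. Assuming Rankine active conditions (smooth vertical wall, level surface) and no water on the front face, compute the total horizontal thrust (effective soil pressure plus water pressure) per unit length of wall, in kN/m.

52.8 kN/m

K_a = tan²(45° − φ/2) = 0.3682.
γ' = 21.8 − 9.81 = 11.99 kN/m³. Depth below WT = 1.6 m.
σ'_h at WT = K_a γ d_w = 13.85 kPa; at base = 13.85 + K_a γ' × 1.6 = 20.92 kPa.
P₁ (0–1.8 m) = ½×13.85×1.8 = 12.47. P₂ (1.8–3.4 m) = ½(13.85+20.92)×1.6 = 27.82.
P_w = ½ γ_w h₂² = 0.5×9.81×1.6² = 12.56. Total = 12.47+27.82+12.56 = 52.84 kN/m.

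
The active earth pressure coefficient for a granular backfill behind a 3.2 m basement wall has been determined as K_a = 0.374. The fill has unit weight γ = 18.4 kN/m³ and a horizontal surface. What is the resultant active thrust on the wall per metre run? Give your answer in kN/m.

P = ½ K_a γ H² = 0.5 × 0.374 × 18.4 × 3.2² = 35.23 kN/m.

35.2 kN/m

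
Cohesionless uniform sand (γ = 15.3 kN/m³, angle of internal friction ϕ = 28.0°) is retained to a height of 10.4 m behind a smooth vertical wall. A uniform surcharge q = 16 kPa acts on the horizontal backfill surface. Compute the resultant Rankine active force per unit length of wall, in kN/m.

359 kN/m

K_a = tan²(45° − φ/2) = 0.3610.
Soil triangle: ½ K_a γ H² = 0.5×0.3610×15.3×10.4² = 298.7 kN/m.
Surcharge rectangle: K_a q H = 0.3610×16×10.4 = 60.08 kN/m.
Total = 298.7 + 60.08 = 358.8 kN/m.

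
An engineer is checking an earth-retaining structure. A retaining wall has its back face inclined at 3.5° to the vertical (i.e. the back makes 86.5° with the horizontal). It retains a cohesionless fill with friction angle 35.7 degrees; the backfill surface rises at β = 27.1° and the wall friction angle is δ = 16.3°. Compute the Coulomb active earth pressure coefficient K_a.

K_a = sin²(α+φ) / [sin²α · sin(α−δ) · (1 + √{sin(φ+δ)sin(φ−β) / (sin(α−δ)sin(α+β))})²].
With α = 86.5°, φ = 35.7°, δ = 16.3°, β = 27.1°: K_a = 0.4072.

0.407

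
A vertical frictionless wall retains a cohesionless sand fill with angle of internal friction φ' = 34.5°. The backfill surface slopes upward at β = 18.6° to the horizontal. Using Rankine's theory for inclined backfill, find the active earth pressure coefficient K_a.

0.321

K_a = cos β · (cos β − √(cos²β − cos²φ)) / (cos β + √(cos²β − cos²φ)).
cos β = 0.9478, cos φ = 0.8241, √(cos²β − cos²φ) = 0.4681.
K_a = 0.9478 × (0.9478 − 0.4681)/(0.9478 + 0.4681) = 0.3211.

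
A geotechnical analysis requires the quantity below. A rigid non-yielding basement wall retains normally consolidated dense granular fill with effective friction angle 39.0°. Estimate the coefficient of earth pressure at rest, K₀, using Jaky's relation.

0.371

K₀ = 1 − sin φ' = 1 − sin 39.0° = 0.3707.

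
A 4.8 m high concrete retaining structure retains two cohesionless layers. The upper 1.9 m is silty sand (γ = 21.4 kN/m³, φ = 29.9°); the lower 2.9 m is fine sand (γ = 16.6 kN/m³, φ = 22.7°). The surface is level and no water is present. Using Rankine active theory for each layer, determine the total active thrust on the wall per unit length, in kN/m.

K_a1 = tan²(45°−29.9°/2) = 0.3347; K_a2 = tan²(45°−22.7°/2) = 0.4431.
Layer 1: σ at base = K_a1 γ₁ h₁ = 13.61 kPa; P₁ = ½×13.61×1.9 = 12.93.
Layer 2: σ_v at top = γ₁h₁ = 40.66; σ_h top = K_a2×40.66 = 18.02; σ_h base = K_a2×(40.66+16.6×2.9) = 39.35.
P₂ = ½(18.02+39.35)×2.9 = 83.18. Total P_a = 12.93+83.18 = 96.10 kN/m.

96.1 kN/m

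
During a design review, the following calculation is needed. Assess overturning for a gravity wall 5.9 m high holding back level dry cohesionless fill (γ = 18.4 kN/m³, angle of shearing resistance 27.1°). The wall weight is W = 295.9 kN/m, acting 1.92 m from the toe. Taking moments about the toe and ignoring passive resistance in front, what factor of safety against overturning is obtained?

K_a = tan²(45° − 27.1°/2) = 0.3741.
P_a = ½K_aγH² = 0.5×0.3741×18.4×5.9² = 119.8 kN/m, acting at H/3 = 1.967 m above the base.
Overturning moment M_o = P_a × H/3 = 119.8 × 1.967 = 235.6.
Resisting moment M_r = W × 1.92 = 295.9 × 1.92 = 568.1.
FS_overturning = M_r/M_o = 568.1/235.6 = 2.411.

2.41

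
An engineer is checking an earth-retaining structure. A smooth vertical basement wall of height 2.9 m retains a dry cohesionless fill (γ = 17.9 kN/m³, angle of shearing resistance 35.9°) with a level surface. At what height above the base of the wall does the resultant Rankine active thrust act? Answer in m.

K_a = 0.2607.
The pressure distribution is triangular, so the resultant acts at H/3 above the base = 2.9/3 = 0.9667 m.

0.967 m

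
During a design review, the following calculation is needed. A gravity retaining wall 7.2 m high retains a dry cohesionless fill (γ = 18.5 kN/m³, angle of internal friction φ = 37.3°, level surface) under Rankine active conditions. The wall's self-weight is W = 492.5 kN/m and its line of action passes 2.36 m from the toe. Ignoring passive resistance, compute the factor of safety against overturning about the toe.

K_a = tan²(45° − 37.3°/2) = 0.2453.
P_a = ½K_aγH² = 0.5×0.2453×18.5×7.2² = 117.6 kN/m, acting at H/3 = 2.400 m above the base.
Overturning moment M_o = P_a × H/3 = 117.6 × 2.400 = 282.3.
Resisting moment M_r = W × 2.36 = 492.5 × 2.36 = 1162.
FS_overturning = M_r/M_o = 1162/282.3 = 4.117.

4.12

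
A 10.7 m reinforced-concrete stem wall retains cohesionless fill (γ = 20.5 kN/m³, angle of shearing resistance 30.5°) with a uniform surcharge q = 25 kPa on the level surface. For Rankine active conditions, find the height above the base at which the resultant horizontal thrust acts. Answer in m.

K_a = 0.3267.
Triangular part P₁ = ½K_aγH² = 383.3 at H/3 = 3.567 m; rectangular part P₂ = K_a q H = 87.38 at H/2 = 5.350 m.
ȳ = (P₁·3.567 + P₂·5.350)/(P₁+P₂) = 3.898 m.

3.90 m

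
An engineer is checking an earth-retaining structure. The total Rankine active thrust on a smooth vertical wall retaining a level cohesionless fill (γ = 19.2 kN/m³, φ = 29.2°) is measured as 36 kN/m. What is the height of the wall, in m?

K_a = 0.3442. P_a = ½ K_a γ H² ⇒ H = √(2P_a/(K_a γ)).
H = √(2×36/(0.3442×19.2)) = 3.301 m.

3.30 m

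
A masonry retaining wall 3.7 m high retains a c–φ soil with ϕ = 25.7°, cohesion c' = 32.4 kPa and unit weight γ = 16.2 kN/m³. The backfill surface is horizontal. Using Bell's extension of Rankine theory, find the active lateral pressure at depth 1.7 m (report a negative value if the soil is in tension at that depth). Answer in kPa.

-29.8 kPa

K_a = (1 − sin φ)/(1 + sin φ) = 0.3950.
σ_a = K_a γ z − 2c√K_a = 0.3950×16.2×1.7 − 2×32.4×0.6285 = -29.85 kPa.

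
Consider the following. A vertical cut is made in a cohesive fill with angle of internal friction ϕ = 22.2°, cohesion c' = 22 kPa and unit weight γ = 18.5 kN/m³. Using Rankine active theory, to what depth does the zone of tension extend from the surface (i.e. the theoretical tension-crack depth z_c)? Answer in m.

3.54 m

K_a = tan²(45° − 22.2°/2) = 0.4515; √K_a = 0.6720.
The active pressure is zero where K_a γ z = 2c√K_a, so z_c = 2c/(γ√K_a) = 2×22/(18.5×0.6720) = 3.539 m.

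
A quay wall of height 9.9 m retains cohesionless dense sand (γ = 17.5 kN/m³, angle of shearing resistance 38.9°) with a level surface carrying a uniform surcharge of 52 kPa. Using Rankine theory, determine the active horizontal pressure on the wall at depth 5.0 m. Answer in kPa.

31.9 kPa

K_a = (1 − sin φ)/(1 + sin φ) = 0.2285.
σ_v = γz + q = 17.5 × 5.0 + 52 = 139.5 kPa.
σ_h = K_a σ_v = 0.2285 × 139.5 = 31.88 kPa.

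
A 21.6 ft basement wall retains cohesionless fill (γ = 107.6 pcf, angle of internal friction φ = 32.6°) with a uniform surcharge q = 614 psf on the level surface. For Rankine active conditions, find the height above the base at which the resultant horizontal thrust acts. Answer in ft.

8.44 ft

K_a = 0.2997.
Triangular part P₁ = ½K_aγH² = 7524 at H/3 = 7.200 ft; rectangular part P₂ = K_a q H = 3975 at H/2 = 10.80 ft.
ȳ = (P₁·7.200 + P₂·10.80)/(P₁+P₂) = 8.445 ft.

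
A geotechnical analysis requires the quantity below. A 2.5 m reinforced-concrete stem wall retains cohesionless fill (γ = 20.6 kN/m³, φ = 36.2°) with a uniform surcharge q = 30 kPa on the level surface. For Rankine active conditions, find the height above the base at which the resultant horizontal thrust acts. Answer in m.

1.06 m

K_a = 0.2574.
Triangular part P₁ = ½K_aγH² = 16.57 at H/3 = 0.8333 m; rectangular part P₂ = K_a q H = 19.30 at H/2 = 1.250 m.
ȳ = (P₁·0.8333 + P₂·1.250)/(P₁+P₂) = 1.058 m.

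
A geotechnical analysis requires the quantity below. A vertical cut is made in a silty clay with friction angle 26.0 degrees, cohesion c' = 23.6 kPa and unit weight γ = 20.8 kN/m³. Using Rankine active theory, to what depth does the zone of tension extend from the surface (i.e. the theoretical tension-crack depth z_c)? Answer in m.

3.63 m

K_a = tan²(45° − 26.0°/2) = 0.3905; √K_a = 0.6249.
The active pressure is zero where K_a γ z = 2c√K_a, so z_c = 2c/(γ√K_a) = 2×23.6/(20.8×0.6249) = 3.632 m.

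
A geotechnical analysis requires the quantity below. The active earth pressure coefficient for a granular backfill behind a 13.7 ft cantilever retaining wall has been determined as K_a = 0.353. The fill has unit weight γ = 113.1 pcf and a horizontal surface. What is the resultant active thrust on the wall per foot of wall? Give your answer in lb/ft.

P = ½ K_a γ H² = 0.5 × 0.353 × 113.1 × 13.7² = 3747 lb/ft.

3750 lb/ft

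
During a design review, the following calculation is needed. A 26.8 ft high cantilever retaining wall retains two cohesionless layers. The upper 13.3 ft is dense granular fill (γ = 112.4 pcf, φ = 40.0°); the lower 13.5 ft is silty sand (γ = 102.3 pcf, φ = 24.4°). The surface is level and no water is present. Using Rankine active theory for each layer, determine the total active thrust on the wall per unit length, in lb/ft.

14400 lb/ft

K_a1 = tan²(45°−40.0°/2) = 0.2174; K_a2 = tan²(45°−24.4°/2) = 0.4153.
Layer 1: σ at base = K_a1 γ₁ h₁ = 325.1 psf; P₁ = ½×325.1×13.3 = 2162.
Layer 2: σ_v at top = γ₁h₁ = 1495; σ_h top = K_a2×1495 = 620.9; σ_h base = K_a2×(1495+102.3×13.5) = 1194.
P₂ = ½(620.9+1194)×13.5 = 12250. Total P_a = 2162+12250 = 14420 lb/ft.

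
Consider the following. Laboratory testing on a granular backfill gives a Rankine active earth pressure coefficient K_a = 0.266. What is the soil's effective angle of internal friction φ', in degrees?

K_a = tan²(45° − φ/2) ⇒ 45° − φ/2 = arctan(√0.266) = 27.28°.
φ = 2(45° − 27.28°) = 35.43°.

35.4°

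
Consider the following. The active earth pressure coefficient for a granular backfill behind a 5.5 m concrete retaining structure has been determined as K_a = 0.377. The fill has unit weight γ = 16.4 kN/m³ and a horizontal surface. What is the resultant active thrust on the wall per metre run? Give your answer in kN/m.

93.5 kN/m

P = ½ K_a γ H² = 0.5 × 0.377 × 16.4 × 5.5² = 93.51 kN/m.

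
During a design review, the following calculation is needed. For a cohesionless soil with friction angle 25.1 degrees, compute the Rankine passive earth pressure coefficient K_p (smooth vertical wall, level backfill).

2.47

K_p = (1 + sin φ)/(1 − sin φ) = tan²(45° + 25.1°/2) = 2.473.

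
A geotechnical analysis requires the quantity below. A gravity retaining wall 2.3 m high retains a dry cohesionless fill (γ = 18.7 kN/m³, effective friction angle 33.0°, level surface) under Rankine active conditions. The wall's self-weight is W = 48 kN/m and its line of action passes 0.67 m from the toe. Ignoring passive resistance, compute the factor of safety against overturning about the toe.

K_a = tan²(45° − 33.0°/2) = 0.2948.
P_a = ½K_aγH² = 0.5×0.2948×18.7×2.3² = 14.58 kN/m, acting at H/3 = 0.7667 m above the base.
Overturning moment M_o = P_a × H/3 = 14.58 × 0.7667 = 11.18.
Resisting moment M_r = W × 0.67 = 48 × 0.67 = 32.16.
FS_overturning = M_r/M_o = 32.16/11.18 = 2.877.

2.88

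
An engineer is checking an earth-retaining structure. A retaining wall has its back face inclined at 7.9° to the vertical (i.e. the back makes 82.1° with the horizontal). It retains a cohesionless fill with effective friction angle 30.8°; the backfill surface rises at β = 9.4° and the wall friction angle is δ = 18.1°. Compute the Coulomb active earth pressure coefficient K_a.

K_a = sin²(α+φ) / [sin²α · sin(α−δ) · (1 + √{sin(φ+δ)sin(φ−β) / (sin(α−δ)sin(α+β))})²].
With α = 82.1°, φ = 30.8°, δ = 18.1°, β = 9.4°: K_a = 0.3989.

0.399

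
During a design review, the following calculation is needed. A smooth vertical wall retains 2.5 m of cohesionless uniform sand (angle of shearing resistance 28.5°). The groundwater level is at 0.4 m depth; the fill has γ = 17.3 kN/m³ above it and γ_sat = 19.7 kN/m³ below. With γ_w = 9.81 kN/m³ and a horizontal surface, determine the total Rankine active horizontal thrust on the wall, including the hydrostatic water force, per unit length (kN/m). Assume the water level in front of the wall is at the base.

35.0 kN/m

K_a = tan²(45° − φ/2) = 0.3540.
γ' = 19.7 − 9.81 = 9.890 kN/m³. Depth below WT = 2.1 m.
σ'_h at WT = K_a γ d_w = 2.449 kPa; at base = 2.449 + K_a γ' × 2.1 = 9.801 kPa.
P₁ (0–0.4 m) = ½×2.449×0.4 = 0.4899. P₂ (0.4–2.5 m) = ½(2.449+9.801)×2.1 = 12.86.
P_w = ½ γ_w h₂² = 0.5×9.81×2.1² = 21.63. Total = 0.4899+12.86+21.63 = 34.98 kN/m.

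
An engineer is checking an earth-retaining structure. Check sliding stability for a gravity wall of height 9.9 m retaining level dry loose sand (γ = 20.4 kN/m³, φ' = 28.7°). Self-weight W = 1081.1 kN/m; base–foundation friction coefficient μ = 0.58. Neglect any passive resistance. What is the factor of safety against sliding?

1.79

K_a = tan²(45° − 28.7°/2) = 0.3511.
P_a = ½K_aγH² = 0.5×0.3511×20.4×9.9² = 351.0 kN/m, acting at H/3 = 3.300 m above the base.
FS_sliding = μW / P_a = 0.58×1081.1 / 351.0 = 1.786.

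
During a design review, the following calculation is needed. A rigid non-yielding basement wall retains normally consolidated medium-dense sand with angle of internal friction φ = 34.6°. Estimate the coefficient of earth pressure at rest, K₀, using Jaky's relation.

K₀ = 1 − sin φ' = 1 − sin 34.6° = 0.4322.

0.432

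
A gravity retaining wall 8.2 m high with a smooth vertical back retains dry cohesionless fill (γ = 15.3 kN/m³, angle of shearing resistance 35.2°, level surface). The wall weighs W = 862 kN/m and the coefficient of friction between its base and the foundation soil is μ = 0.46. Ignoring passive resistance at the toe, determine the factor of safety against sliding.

K_a = tan²(45° − 35.2°/2) = 0.2687.
P_a = ½K_aγH² = 0.5×0.2687×15.3×8.2² = 138.2 kN/m, acting at H/3 = 2.733 m above the base.
FS_sliding = μW / P_a = 0.46×862 / 138.2 = 2.869.

2.87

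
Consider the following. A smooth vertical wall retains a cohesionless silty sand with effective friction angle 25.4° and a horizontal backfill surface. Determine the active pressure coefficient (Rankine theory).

0.400

K_a = (1 − sin φ)/(1 + sin φ) = (1 − sin 25.4°)/(1 + sin 25.4°) = 0.3996.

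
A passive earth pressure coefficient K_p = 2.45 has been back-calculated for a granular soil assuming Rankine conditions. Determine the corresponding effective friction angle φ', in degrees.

24.9°

K_p = (1+sin φ)/(1−sin φ) ⇒ sin φ = (K_p − 1)/(K_p + 1) = 0.4203.
φ = arcsin(0.4203) = 24.85°.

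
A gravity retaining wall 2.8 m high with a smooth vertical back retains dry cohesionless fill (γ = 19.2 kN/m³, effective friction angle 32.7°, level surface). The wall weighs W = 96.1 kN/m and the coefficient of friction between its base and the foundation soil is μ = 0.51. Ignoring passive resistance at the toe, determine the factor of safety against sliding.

K_a = tan²(45° − 32.7°/2) = 0.2985.
P_a = ½K_aγH² = 0.5×0.2985×19.2×2.8² = 22.47 kN/m, acting at H/3 = 0.9333 m above the base.
FS_sliding = μW / P_a = 0.51×96.1 / 22.47 = 2.182.

2.18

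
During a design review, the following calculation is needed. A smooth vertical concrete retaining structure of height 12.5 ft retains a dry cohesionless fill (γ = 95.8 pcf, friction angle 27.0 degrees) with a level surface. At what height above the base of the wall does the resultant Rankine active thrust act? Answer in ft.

K_a = 0.3755.
The pressure distribution is triangular, so the resultant acts at H/3 above the base = 12.5/3 = 4.167 ft.

4.17 ft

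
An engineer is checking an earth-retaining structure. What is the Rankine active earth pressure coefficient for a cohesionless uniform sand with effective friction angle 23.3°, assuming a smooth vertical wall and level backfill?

0.433

K_a = (1 − sin φ)/(1 + sin φ) = (1 − sin 23.3°)/(1 + sin 23.3°) = 0.4331.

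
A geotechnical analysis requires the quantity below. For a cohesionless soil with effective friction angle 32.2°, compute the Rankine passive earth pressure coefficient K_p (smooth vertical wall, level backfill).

K_p = (1 + sin φ)/(1 − sin φ) = tan²(45° + 32.2°/2) = 3.282.

3.28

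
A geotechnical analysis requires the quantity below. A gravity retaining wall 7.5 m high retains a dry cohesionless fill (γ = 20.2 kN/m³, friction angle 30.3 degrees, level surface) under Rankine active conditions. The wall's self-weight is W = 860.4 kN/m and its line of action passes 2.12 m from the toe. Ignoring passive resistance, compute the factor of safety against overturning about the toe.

3.90

K_a = tan²(45° − 30.3°/2) = 0.3293.
P_a = ½K_aγH² = 0.5×0.3293×20.2×7.5² = 187.1 kN/m, acting at H/3 = 2.500 m above the base.
Overturning moment M_o = P_a × H/3 = 187.1 × 2.500 = 467.7.
Resisting moment M_r = W × 2.12 = 860.4 × 2.12 = 1824.
FS_overturning = M_r/M_o = 1824/467.7 = 3.900.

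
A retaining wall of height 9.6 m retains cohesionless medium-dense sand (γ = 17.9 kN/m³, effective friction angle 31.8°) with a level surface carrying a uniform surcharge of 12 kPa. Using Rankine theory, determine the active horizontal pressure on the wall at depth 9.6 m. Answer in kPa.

K_a = (1 − sin φ)/(1 + sin φ) = 0.3098.
σ_v = γz + q = 17.9 × 9.6 + 12 = 183.8 kPa.
σ_h = K_a σ_v = 0.3098 × 183.8 = 56.95 kPa.

57.0 kPa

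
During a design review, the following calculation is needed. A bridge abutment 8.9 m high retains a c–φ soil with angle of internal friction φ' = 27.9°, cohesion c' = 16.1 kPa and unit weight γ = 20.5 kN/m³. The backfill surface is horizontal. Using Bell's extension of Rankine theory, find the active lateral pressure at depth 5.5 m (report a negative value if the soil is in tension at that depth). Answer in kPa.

21.5 kPa

K_a = (1 − sin φ)/(1 + sin φ) = 0.3625.
σ_a = K_a γ z − 2c√K_a = 0.3625×20.5×5.5 − 2×16.1×0.6020 = 21.48 kPa.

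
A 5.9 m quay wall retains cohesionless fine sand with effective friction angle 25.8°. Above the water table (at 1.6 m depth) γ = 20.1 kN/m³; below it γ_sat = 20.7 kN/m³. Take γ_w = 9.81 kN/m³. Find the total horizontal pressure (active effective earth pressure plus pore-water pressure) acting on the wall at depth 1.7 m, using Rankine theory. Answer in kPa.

14.1 kPa

K_a = (1 − sin φ)/(1 + sin φ) = 0.3935.
γ' = 20.7 − 9.81 = 10.89 kN/m³.
Effective vertical stress at 1.7 m: σ'_v = 20.1×1.6 + 10.89×0.1000 = 33.25 kPa.
σ'_h = K_a σ'_v = 0.3935 × 33.25 = 13.08 kPa; u = γ_w × 0.1000 = 0.9810 kPa.
Total σ_h = 13.08 + 0.9810 = 14.06 kPa.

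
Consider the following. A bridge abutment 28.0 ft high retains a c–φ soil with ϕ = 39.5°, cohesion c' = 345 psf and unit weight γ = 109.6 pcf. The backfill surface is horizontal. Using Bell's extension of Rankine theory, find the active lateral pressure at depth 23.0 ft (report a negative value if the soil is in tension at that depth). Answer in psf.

K_a = (1 − sin φ)/(1 + sin φ) = 0.2224.
σ_a = K_a γ z − 2c√K_a = 0.2224×109.6×23.0 − 2×345×0.4716 = 235.3 psf.

235 psf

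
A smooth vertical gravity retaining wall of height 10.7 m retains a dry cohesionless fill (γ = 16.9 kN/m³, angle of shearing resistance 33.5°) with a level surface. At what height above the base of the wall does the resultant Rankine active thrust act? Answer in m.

K_a = 0.2887.
The pressure distribution is triangular, so the resultant acts at H/3 above the base = 10.7/3 = 3.567 m.

3.57 m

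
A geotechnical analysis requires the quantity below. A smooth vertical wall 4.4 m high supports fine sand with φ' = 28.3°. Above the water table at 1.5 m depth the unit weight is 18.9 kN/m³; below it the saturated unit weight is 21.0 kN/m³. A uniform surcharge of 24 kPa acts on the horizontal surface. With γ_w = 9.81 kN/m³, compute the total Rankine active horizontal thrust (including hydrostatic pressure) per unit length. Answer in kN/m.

K_a = tan²(45° − φ/2) = 0.3568.
γ' = 21.0 − 9.81 = 11.19 kN/m³. h₂ = H − d_w = 2.9 m.
σ'_h: at surface K_a·q = 8.563; at WT K_a(q+γd_w) = 18.68; at base K_a(q+γd_w+γ'h₂) = 30.25 kPa.
P₁ = ½(8.563+18.68)×1.5 = 20.43; P₂ = ½(18.68+30.25)×2.9 = 70.95; P_w = ½γ_w h₂² = 41.25.
Total = 20.43+70.95+41.25 = 132.6 kN/m.

133 kN/m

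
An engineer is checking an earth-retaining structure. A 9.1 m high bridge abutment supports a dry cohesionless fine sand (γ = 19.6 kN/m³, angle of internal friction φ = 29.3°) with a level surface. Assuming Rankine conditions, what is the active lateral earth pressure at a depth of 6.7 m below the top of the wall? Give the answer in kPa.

K_a = (1 − sin φ)/(1 + sin φ) = 0.3428.
σ_h = K_a γ z = 0.3428 × 19.6 × 6.7 = 45.02 kPa.

45.0 kPa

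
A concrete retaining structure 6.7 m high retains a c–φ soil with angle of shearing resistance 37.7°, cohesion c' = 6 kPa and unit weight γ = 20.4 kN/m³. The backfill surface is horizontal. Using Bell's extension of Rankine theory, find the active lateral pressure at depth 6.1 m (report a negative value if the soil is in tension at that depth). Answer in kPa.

24.1 kPa

K_a = (1 − sin φ)/(1 + sin φ) = 0.2411.
σ_a = K_a γ z − 2c√K_a = 0.2411×20.4×6.1 − 2×6×0.4910 = 24.11 kPa.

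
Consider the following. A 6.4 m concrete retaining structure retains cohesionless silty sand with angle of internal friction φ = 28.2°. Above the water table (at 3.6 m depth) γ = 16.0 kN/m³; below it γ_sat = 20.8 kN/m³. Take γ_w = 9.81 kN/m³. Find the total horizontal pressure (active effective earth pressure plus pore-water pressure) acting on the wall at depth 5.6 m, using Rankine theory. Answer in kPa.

48.1 kPa

K_a = (1 − sin φ)/(1 + sin φ) = 0.3582.
γ' = 20.8 − 9.81 = 10.99 kN/m³.
Effective vertical stress at 5.6 m: σ'_v = 16.0×3.6 + 10.99×2.00 = 79.58 kPa.
σ'_h = K_a σ'_v = 0.3582 × 79.58 = 28.50 kPa; u = γ_w × 2.00 = 19.62 kPa.
Total σ_h = 28.50 + 19.62 = 48.12 kPa.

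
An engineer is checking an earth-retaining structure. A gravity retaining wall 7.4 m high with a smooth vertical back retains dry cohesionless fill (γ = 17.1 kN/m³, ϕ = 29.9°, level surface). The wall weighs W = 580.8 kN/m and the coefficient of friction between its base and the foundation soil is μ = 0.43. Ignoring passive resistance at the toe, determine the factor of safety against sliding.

K_a = tan²(45° − 29.9°/2) = 0.3347.
P_a = ½K_aγH² = 0.5×0.3347×17.1×7.4² = 156.7 kN/m, acting at H/3 = 2.467 m above the base.
FS_sliding = μW / P_a = 0.43×580.8 / 156.7 = 1.594.

1.59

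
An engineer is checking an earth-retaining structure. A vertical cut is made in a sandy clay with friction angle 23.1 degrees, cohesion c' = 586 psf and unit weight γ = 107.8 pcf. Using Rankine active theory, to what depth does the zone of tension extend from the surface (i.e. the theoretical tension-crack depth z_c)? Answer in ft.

16.5 ft

K_a = tan²(45° − 23.1°/2) = 0.4364; √K_a = 0.6606.
The active pressure is zero where K_a γ z = 2c√K_a, so z_c = 2c/(γ√K_a) = 2×586/(107.8×0.6606) = 16.46 ft.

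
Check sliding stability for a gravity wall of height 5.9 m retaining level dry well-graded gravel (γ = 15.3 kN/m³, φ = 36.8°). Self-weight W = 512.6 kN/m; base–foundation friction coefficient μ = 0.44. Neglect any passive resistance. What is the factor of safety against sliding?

K_a = tan²(45° − 36.8°/2) = 0.2508.
P_a = ½K_aγH² = 0.5×0.2508×15.3×5.9² = 66.78 kN/m, acting at H/3 = 1.967 m above the base.
FS_sliding = μW / P_a = 0.44×512.6 / 66.78 = 3.378.

3.38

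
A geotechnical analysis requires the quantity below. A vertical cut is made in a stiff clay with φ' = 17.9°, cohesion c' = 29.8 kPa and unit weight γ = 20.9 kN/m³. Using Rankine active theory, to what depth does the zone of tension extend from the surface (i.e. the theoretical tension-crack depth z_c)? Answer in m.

K_a = tan²(45° − 17.9°/2) = 0.5298; √K_a = 0.7279.
The active pressure is zero where K_a γ z = 2c√K_a, so z_c = 2c/(γ√K_a) = 2×29.8/(20.9×0.7279) = 3.918 m.

3.92 m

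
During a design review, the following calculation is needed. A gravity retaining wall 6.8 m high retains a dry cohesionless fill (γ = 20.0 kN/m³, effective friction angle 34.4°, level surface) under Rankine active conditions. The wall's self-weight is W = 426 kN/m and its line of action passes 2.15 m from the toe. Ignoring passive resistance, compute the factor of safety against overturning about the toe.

3.14

K_a = tan²(45° − 34.4°/2) = 0.2780.
P_a = ½K_aγH² = 0.5×0.2780×20.0×6.8² = 128.5 kN/m, acting at H/3 = 2.267 m above the base.
Overturning moment M_o = P_a × H/3 = 128.5 × 2.267 = 291.4.
Resisting moment M_r = W × 2.15 = 426 × 2.15 = 915.9.
FS_overturning = M_r/M_o = 915.9/291.4 = 3.144.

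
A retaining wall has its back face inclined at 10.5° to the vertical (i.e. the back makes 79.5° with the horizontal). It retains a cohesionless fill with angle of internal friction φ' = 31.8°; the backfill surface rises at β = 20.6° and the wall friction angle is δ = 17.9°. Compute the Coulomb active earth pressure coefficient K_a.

K_a = sin²(α+φ) / [sin²α · sin(α−δ) · (1 + √{sin(φ+δ)sin(φ−β) / (sin(α−δ)sin(α+β))})²].
With α = 79.5°, φ = 31.8°, δ = 17.9°, β = 20.6°: K_a = 0.5108.

0.511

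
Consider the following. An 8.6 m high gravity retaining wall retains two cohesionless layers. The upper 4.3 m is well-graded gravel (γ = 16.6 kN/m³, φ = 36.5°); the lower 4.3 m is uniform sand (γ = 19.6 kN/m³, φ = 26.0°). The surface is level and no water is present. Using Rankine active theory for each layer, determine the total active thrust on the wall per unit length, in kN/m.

K_a1 = tan²(45°−36.5°/2) = 0.2541; K_a2 = tan²(45°−26.0°/2) = 0.3905.
Layer 1: σ at base = K_a1 γ₁ h₁ = 18.13 kPa; P₁ = ½×18.13×4.3 = 38.99.
Layer 2: σ_v at top = γ₁h₁ = 71.38; σ_h top = K_a2×71.38 = 27.87; σ_h base = K_a2×(71.38+19.6×4.3) = 60.78.
P₂ = ½(27.87+60.78)×4.3 = 190.6. Total P_a = 38.99+190.6 = 229.6 kN/m.

230 kN/m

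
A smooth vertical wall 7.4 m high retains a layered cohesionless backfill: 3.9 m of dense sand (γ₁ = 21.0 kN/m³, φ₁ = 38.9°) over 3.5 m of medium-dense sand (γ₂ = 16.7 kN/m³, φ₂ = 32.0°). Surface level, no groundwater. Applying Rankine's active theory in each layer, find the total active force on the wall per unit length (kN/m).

K_a1 = tan²(45°−38.9°/2) = 0.2285; K_a2 = tan²(45°−32.0°/2) = 0.3073.
Layer 1: σ at base = K_a1 γ₁ h₁ = 18.72 kPa; P₁ = ½×18.72×3.9 = 36.50.
Layer 2: σ_v at top = γ₁h₁ = 81.90; σ_h top = K_a2×81.90 = 25.16; σ_h base = K_a2×(81.90+16.7×3.5) = 43.12.
P₂ = ½(25.16+43.12)×3.5 = 119.5. Total P_a = 36.50+119.5 = 156.0 kN/m.

156 kN/m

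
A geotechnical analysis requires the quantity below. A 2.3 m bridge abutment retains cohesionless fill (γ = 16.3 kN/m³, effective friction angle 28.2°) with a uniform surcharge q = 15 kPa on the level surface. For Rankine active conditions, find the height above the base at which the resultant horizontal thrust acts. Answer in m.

K_a = 0.3582.
Triangular part P₁ = ½K_aγH² = 15.44 at H/3 = 0.7667 m; rectangular part P₂ = K_a q H = 12.36 at H/2 = 1.150 m.
ȳ = (P₁·0.7667 + P₂·1.150)/(P₁+P₂) = 0.9371 m.

0.937 m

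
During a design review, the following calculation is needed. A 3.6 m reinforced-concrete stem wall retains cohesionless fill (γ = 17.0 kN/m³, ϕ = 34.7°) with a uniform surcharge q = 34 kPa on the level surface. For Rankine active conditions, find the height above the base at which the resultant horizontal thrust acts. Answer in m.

K_a = 0.2745.
Triangular part P₁ = ½K_aγH² = 30.24 at H/3 = 1.200 m; rectangular part P₂ = K_a q H = 33.60 at H/2 = 1.800 m.
ȳ = (P₁·1.200 + P₂·1.800)/(P₁+P₂) = 1.516 m.

1.52 m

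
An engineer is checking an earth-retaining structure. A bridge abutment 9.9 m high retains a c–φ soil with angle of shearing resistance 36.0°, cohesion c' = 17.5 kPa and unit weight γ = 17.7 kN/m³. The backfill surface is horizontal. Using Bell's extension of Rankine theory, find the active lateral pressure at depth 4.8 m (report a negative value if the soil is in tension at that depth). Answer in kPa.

K_a = (1 − sin φ)/(1 + sin φ) = 0.2596.
σ_a = K_a γ z − 2c√K_a = 0.2596×17.7×4.8 − 2×17.5×0.5095 = 4.224 kPa.

4.22 kPa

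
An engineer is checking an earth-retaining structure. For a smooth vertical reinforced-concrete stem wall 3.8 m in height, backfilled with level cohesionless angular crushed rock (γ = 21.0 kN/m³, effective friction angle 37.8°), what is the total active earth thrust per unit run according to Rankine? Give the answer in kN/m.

36.4 kN/m

K_a = tan²(45° − φ/2) = 0.2400.
P_a = ½ K_a γ H² = 0.5 × 0.2400 × 21.0 × 3.8² = 36.39 kN/m.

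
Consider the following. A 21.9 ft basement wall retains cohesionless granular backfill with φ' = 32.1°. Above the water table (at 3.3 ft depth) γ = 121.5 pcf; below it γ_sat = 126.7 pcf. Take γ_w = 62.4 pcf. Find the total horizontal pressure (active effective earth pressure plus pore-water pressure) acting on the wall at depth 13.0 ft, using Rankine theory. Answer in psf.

K_a = (1 − sin φ)/(1 + sin φ) = 0.3060.
γ' = 126.7 − 62.4 = 64.30 pcf.
Effective vertical stress at 13.0 ft: σ'_v = 121.5×3.3 + 64.30×9.70 = 1025 psf.
σ'_h = K_a σ'_v = 0.3060 × 1025 = 313.5 psf; u = γ_w × 9.70 = 605.3 psf.
Total σ_h = 313.5 + 605.3 = 918.8 psf.

919 psf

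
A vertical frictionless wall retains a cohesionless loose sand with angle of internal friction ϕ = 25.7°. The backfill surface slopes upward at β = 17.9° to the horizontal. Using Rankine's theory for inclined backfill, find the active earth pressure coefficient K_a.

K_a = cos β · (cos β − √(cos²β − cos²φ)) / (cos β + √(cos²β − cos²φ)).
cos β = 0.9516, cos φ = 0.9011, √(cos²β − cos²φ) = 0.3059.
K_a = 0.9516 × (0.9516 − 0.3059)/(0.9516 + 0.3059) = 0.4886.

0.489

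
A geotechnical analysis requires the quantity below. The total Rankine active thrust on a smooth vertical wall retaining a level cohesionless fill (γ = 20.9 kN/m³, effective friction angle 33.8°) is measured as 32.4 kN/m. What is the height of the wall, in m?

3.30 m

K_a = 0.2851. P_a = ½ K_a γ H² ⇒ H = √(2P_a/(K_a γ)).
H = √(2×32.4/(0.2851×20.9)) = 3.298 m.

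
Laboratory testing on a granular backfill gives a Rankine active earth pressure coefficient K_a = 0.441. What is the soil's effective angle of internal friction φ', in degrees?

22.8°

K_a = tan²(45° − φ/2) ⇒ 45° − φ/2 = arctan(√0.441) = 33.59°.
φ = 2(45° − 33.59°) = 22.83°.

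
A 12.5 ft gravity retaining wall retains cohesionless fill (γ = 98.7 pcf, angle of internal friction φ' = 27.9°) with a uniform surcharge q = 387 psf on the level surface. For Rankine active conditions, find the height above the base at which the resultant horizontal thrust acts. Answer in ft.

K_a = 0.3625.
Triangular part P₁ = ½K_aγH² = 2795 at H/3 = 4.167 ft; rectangular part P₂ = K_a q H = 1753 at H/2 = 6.250 ft.
ȳ = (P₁·4.167 + P₂·6.250)/(P₁+P₂) = 4.970 ft.

4.97 ft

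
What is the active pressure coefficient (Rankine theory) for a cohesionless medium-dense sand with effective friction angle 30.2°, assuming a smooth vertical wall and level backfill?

K_a = tan²(45° − φ/2) = tan²(29.90°) = 0.3307.

0.331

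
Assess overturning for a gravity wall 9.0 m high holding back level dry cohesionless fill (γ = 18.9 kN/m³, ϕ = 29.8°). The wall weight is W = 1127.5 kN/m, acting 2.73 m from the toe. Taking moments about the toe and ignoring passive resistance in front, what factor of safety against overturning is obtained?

3.99

K_a = tan²(45° − 29.8°/2) = 0.3360.
P_a = ½K_aγH² = 0.5×0.3360×18.9×9.0² = 257.2 kN/m, acting at H/3 = 3.000 m above the base.
Overturning moment M_o = P_a × H/3 = 257.2 × 3.000 = 771.6.
Resisting moment M_r = W × 2.73 = 1127.5 × 2.73 = 3078.
FS_overturning = M_r/M_o = 3078/771.6 = 3.989.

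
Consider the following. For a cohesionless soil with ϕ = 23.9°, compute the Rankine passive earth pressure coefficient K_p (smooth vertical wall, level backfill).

K_p = (1 + sin φ)/(1 − sin φ) = tan²(45° + 23.9°/2) = 2.362.

2.36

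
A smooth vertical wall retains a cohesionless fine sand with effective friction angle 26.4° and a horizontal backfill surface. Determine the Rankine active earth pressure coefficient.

0.384

K_a = tan²(45° − φ/2) = tan²(31.80°) = 0.3844.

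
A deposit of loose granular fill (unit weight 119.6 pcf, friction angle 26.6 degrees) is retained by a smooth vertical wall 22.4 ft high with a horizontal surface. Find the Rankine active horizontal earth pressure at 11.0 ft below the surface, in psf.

502 psf

K_a = (1 − sin φ)/(1 + sin φ) = 0.3814.
σ_h = K_a γ z = 0.3814 × 119.6 × 11.0 = 501.8 psf.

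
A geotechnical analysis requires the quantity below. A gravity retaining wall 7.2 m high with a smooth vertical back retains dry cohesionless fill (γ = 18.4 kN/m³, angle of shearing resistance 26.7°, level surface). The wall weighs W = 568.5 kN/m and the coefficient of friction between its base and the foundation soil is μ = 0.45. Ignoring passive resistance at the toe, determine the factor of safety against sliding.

1.41

K_a = tan²(45° − 26.7°/2) = 0.3800.
P_a = ½K_aγH² = 0.5×0.3800×18.4×7.2² = 181.2 kN/m, acting at H/3 = 2.400 m above the base.
FS_sliding = μW / P_a = 0.45×568.5 / 181.2 = 1.412.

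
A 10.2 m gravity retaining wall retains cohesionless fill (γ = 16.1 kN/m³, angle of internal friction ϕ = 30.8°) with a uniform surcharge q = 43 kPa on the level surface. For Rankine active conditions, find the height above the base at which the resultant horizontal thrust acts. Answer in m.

K_a = 0.3227.
Triangular part P₁ = ½K_aγH² = 270.3 at H/3 = 3.400 m; rectangular part P₂ = K_a q H = 141.5 at H/2 = 5.100 m.
ȳ = (P₁·3.400 + P₂·5.100)/(P₁+P₂) = 3.984 m.

3.98 m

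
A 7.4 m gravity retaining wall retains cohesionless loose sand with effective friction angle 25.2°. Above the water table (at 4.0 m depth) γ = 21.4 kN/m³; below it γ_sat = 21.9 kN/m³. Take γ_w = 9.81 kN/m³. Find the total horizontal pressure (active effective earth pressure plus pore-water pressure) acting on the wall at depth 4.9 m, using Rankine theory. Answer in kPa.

K_a = (1 − sin φ)/(1 + sin φ) = 0.4027.
γ' = 21.9 − 9.81 = 12.09 kN/m³.
Effective vertical stress at 4.9 m: σ'_v = 21.4×4.0 + 12.09×0.900 = 96.48 kPa.
σ'_h = K_a σ'_v = 0.4027 × 96.48 = 38.86 kPa; u = γ_w × 0.900 = 8.829 kPa.
Total σ_h = 38.86 + 8.829 = 47.69 kPa.

47.7 kPa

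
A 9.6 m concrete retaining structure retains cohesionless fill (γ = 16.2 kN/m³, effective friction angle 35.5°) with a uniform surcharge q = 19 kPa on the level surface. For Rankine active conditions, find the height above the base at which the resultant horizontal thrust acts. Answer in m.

3.51 m

K_a = 0.2653.
Triangular part P₁ = ½K_aγH² = 198.0 at H/3 = 3.200 m; rectangular part P₂ = K_a q H = 48.38 at H/2 = 4.800 m.
ȳ = (P₁·3.200 + P₂·4.800)/(P₁+P₂) = 3.514 m.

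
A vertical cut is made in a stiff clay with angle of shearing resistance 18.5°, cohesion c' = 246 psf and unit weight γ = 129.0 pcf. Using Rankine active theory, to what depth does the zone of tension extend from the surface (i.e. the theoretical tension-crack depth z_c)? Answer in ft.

5.30 ft

K_a = tan²(45° − 18.5°/2) = 0.5183; √K_a = 0.7199.
The active pressure is zero where K_a γ z = 2c√K_a, so z_c = 2c/(γ√K_a) = 2×246/(129.0×0.7199) = 5.298 ft.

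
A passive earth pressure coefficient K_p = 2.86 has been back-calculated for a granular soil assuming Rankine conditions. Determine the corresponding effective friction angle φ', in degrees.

28.8°

K_p = (1+sin φ)/(1−sin φ) ⇒ sin φ = (K_p − 1)/(K_p + 1) = 0.4819.
φ = arcsin(0.4819) = 28.81°.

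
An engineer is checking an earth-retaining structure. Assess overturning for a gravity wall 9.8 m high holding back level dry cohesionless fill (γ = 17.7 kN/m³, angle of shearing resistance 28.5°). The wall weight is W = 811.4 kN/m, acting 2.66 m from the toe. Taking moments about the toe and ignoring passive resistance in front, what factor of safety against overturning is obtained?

2.20

K_a = tan²(45° − 28.5°/2) = 0.3540.
P_a = ½K_aγH² = 0.5×0.3540×17.7×9.8² = 300.8 kN/m, acting at H/3 = 3.267 m above the base.
Overturning moment M_o = P_a × H/3 = 300.8 × 3.267 = 982.7.
Resisting moment M_r = W × 2.66 = 811.4 × 2.66 = 2158.
FS_overturning = M_r/M_o = 2158/982.7 = 2.196.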